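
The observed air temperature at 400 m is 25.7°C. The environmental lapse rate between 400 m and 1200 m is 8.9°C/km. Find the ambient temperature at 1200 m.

400–1200 m, environmental: Δz = 0.8 km ⇒ ΔT = -7.12°C; T = 18.58°C

18.58°C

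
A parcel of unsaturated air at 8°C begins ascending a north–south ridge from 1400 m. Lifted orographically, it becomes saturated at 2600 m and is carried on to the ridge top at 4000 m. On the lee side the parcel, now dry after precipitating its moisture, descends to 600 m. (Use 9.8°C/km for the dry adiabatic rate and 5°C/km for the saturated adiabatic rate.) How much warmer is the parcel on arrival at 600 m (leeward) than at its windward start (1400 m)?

+14.56°C

1400 → 2600 m (dry, 9.8°C/km): ΔT = -9.8 × 1.2 = -11.76°C → T = -3.76°C
2600 → 4000 m (saturated, 5°C/km): ΔT = -5 × 1.4 = -7°C → T = -10.76°C
4000 → 600 m (dry descent, 9.8°C/km): ΔT = +9.8 × 3.4 = +33.32°C → T = 22.56°C
Net change vs windward start: 22.56 − 8 = +14.56°C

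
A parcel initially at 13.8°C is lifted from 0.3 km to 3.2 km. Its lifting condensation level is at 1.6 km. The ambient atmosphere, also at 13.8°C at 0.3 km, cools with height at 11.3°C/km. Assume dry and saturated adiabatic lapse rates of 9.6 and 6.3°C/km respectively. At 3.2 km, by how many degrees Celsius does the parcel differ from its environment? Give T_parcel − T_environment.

Parcel:
  300 → 1600 m (dry, 9.6°C/km): ΔT = -9.6 × 1.3 = -12.48°C → T = 1.32°C
  1600 → 3200 m (saturated, 6.3°C/km): ΔT = -6.3 × 1.6 = -10.08°C → T = -8.76°C
Environment:
  300 → 3200 m (environment, 11.3°C/km): ΔT = -11.3 × 2.9 = -32.77°C → T = -18.97°C
T_parcel − T_env = -8.76 − (-18.97) = +10.21°C

+10.21°C (parcel warmer than environment)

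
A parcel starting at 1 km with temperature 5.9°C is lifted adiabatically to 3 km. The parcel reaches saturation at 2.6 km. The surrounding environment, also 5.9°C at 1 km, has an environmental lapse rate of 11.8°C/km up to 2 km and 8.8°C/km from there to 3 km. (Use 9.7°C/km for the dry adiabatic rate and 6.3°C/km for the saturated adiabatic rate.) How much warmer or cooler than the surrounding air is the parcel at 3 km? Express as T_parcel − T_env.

+2.56°C (parcel warmer than environment)

Parcel:
  From 1000 m to 2600 m (dry): cools by 9.7 × 1.6 = 15.52°C, giving -9.62°C.
  From 2600 m to 3000 m (saturated): cools by 6.3 × 0.4 = 2.52°C, giving -12.14°C.
Environment:
  From 1000 m to 2000 m (environment, lower layer): cools by 11.8 × 1 = 11.8°C, giving -5.9°C.
  From 2000 m to 3000 m (environment, upper layer): cools by 8.8 × 1 = 8.8°C, giving -14.7°C.
T_parcel − T_env = -12.14 − (-14.7) = +2.56°C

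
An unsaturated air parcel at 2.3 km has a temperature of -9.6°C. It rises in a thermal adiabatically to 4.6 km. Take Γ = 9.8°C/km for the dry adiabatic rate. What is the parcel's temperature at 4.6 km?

2300–4600 m, dry adiabatic: Δz = 2.3 km ⇒ ΔT = -22.54°C; T = -32.14°C

-32.14°C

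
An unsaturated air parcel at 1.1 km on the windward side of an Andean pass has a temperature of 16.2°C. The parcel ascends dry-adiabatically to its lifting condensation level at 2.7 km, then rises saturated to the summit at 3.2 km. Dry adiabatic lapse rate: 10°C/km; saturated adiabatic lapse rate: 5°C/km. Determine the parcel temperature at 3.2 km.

-2.3°C

From 1100 m to 2700 m (dry): cools by 10 × 1.6 = 16°C, giving 0.2°C.
From 2700 m to 3200 m (saturated): cools by 5 × 0.5 = 2.5°C, giving -2.3°C.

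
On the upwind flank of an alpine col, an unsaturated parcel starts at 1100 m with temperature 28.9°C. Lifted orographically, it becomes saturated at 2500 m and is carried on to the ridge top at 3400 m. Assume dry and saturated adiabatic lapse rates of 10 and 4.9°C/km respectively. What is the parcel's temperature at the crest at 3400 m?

1100–2500 m, dry: Δz = 1.4 km ⇒ ΔT = -14°C; T = 14.9°C
2500–3400 m, saturated: Δz = 0.9 km ⇒ ΔT = -4.41°C; T = 10.49°C

10.49°C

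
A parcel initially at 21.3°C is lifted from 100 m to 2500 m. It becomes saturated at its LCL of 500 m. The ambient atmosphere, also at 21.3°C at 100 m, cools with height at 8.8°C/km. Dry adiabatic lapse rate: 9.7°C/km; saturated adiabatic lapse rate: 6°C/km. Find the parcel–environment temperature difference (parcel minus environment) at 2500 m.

+5.24°C (parcel warmer than environment)

Parcel:
  Dry to 500 m: -9.7 × 0.4 km = -3.88°C, so T = 17.42°C.
  Saturated to 2500 m: -6 × 2 km = -12°C, so T = 5.42°C.
Environment:
  Environment to 2500 m: -8.8 × 2.4 km = -21.12°C, so T = 0.18°C.
T_parcel − T_env = 5.42 − 0.18 = +5.24°C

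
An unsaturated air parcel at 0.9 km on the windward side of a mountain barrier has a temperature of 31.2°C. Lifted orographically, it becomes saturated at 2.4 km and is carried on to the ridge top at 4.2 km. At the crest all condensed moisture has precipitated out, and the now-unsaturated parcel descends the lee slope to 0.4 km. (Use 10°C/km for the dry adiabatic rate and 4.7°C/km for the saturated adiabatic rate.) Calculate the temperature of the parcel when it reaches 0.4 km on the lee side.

900–2400 m, dry: Δz = 1.5 km ⇒ ΔT = -15°C; T = 16.2°C
2400–4200 m, saturated: Δz = 1.8 km ⇒ ΔT = -8.46°C; T = 7.74°C
4200–400 m, dry descent: Δz = 3.8 km ⇒ ΔT = +38°C; T = 45.74°C

45.74°C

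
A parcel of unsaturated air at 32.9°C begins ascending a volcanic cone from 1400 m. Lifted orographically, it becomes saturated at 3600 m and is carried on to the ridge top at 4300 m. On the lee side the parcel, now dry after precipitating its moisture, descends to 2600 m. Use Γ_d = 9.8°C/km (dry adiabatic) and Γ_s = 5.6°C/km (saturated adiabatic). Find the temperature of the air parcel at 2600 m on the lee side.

24.08°C

Dry to 3600 m: -9.8 × 2.2 km = -21.56°C, so T = 11.34°C.
Saturated to 4300 m: -5.6 × 0.7 km = -3.92°C, so T = 7.42°C.
Dry descent to 2600 m: +9.8 × 1.7 km = +16.66°C, so T = 24.08°C.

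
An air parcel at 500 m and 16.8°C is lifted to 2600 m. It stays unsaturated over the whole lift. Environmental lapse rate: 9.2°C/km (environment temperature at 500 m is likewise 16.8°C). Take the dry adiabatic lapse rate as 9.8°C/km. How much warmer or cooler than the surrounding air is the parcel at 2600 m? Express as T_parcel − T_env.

Parcel:
  500–2600 m, dry: Δz = 2.1 km ⇒ ΔT = -20.58°C; T = -3.78°C
Environment:
  500–2600 m, environment: Δz = 2.1 km ⇒ ΔT = -19.32°C; T = -2.52°C
T_parcel − T_env = -3.78 − (-2.52) = -1.26°C

-1.26°C (parcel cooler than environment)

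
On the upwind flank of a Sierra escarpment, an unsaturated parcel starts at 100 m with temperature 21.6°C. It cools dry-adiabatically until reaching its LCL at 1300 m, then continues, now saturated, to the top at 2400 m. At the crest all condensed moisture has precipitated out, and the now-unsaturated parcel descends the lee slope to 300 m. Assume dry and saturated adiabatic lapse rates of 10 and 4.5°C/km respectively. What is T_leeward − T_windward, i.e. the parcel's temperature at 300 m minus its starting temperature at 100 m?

100 → 1300 m (dry, 10°C/km): ΔT = -10 × 1.2 = -12°C → T = 9.6°C
1300 → 2400 m (saturated, 4.5°C/km): ΔT = -4.5 × 1.1 = -4.95°C → T = 4.65°C
2400 → 300 m (dry descent, 10°C/km): ΔT = +10 × 2.1 = +21°C → T = 25.65°C
Net change vs windward start: 25.65 − 21.6 = +4.05°C

+4.05°C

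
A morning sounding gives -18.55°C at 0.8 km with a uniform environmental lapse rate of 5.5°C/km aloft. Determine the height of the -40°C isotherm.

Height above start = (-18.55 − (-40)) / 5.5 = 3.9 km
Altitude = 800 m + 3900 m = 4700 m

4.7 km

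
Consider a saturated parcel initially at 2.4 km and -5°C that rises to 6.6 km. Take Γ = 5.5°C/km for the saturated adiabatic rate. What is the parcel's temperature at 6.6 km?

-28.1°C

2400–6600 m, saturated adiabatic: Δz = 4.2 km ⇒ ΔT = -23.1°C; T = -28.1°C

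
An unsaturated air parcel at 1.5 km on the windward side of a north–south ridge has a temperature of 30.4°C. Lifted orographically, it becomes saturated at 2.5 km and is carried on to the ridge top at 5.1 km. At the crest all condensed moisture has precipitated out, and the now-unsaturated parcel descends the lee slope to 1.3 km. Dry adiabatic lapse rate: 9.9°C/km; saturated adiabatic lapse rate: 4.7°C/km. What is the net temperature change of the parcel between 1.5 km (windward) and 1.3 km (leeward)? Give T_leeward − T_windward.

1500–2500 m, dry: Δz = 1 km ⇒ ΔT = -9.9°C; T = 20.5°C
2500–5100 m, saturated: Δz = 2.6 km ⇒ ΔT = -12.22°C; T = 8.28°C
5100–1300 m, dry descent: Δz = 3.8 km ⇒ ΔT = +37.62°C; T = 45.9°C
Net change vs windward start: 45.9 − 30.4 = +15.5°C

+15.5°C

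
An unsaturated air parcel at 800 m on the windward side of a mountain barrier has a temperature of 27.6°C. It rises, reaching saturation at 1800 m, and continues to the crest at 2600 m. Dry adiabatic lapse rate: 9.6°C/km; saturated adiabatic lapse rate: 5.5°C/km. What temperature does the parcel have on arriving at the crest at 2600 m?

Dry to 1800 m: -9.6 × 1 km = -9.6°C, so T = 18°C.
Saturated to 2600 m: -5.5 × 0.8 km = -4.4°C, so T = 13.6°C.

13.6°C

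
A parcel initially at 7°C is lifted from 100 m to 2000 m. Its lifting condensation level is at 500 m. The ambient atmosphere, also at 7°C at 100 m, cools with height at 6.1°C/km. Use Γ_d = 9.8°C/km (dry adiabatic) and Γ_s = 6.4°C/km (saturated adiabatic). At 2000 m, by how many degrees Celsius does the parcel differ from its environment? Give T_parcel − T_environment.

Parcel:
  100 → 500 m (dry, 9.8°C/km): ΔT = -9.8 × 0.4 = -3.92°C → T = 3.08°C
  500 → 2000 m (saturated, 6.4°C/km): ΔT = -6.4 × 1.5 = -9.6°C → T = -6.52°C
Environment:
  100 → 2000 m (environment, 6.1°C/km): ΔT = -6.1 × 1.9 = -11.59°C → T = -4.59°C
T_parcel − T_env = -6.52 − (-4.59) = -1.93°C

-1.93°C (parcel cooler than environment)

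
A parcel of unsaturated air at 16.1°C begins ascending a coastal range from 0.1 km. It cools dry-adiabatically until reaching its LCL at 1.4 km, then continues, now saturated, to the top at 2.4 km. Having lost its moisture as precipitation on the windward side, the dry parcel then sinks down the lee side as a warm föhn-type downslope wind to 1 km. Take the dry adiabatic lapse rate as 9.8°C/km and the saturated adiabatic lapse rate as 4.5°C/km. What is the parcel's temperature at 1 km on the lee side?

12.58°C

100–1400 m, dry: Δz = 1.3 km ⇒ ΔT = -12.74°C; T = 3.36°C
1400–2400 m, saturated: Δz = 1 km ⇒ ΔT = -4.5°C; T = -1.14°C
2400–1000 m, dry descent: Δz = 1.4 km ⇒ ΔT = +13.72°C; T = 12.58°C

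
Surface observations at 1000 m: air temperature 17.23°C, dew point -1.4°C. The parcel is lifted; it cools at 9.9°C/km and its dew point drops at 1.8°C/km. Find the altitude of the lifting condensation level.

3300 m

T and T_d converge at 9.9 − 1.8 = 8.1°C per km
Height above start = (17.23 − (-1.4)) / 8.1 = 2.3 km
LCL altitude = 1000 m + 2300 m = 3300 m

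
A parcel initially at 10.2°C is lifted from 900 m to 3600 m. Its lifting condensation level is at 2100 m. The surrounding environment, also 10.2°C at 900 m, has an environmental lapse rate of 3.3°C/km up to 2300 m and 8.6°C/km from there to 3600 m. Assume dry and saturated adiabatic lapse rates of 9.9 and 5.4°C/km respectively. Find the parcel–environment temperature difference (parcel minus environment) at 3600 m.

Parcel:
  900–2100 m, dry: Δz = 1.2 km ⇒ ΔT = -11.88°C; T = -1.68°C
  2100–3600 m, saturated: Δz = 1.5 km ⇒ ΔT = -8.1°C; T = -9.78°C
Environment:
  900–2300 m, environment, lower layer: Δz = 1.4 km ⇒ ΔT = -4.62°C; T = 5.58°C
  2300–3600 m, environment, upper layer: Δz = 1.3 km ⇒ ΔT = -11.18°C; T = -5.6°C
T_parcel − T_env = -9.78 − (-5.6) = -4.18°C

-4.18°C (parcel cooler than environment)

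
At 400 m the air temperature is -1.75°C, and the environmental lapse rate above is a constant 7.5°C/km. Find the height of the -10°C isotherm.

Height above start = (-1.75 − (-10)) / 7.5 = 1.1 km
Altitude = 400 m + 1100 m = 1500 m

1500 m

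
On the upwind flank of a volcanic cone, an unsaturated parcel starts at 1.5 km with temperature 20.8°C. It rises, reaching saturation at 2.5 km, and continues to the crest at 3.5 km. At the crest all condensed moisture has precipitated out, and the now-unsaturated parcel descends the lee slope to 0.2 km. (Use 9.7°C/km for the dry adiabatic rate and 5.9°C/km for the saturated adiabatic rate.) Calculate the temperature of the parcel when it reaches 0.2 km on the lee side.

37.21°C

Dry to 2500 m: -9.7 × 1 km = -9.7°C, so T = 11.1°C.
Saturated to 3500 m: -5.9 × 1 km = -5.9°C, so T = 5.2°C.
Dry descent to 200 m: +9.7 × 3.3 km = +32.01°C, so T = 37.21°C.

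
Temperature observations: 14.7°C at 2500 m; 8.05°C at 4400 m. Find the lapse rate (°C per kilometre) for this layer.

3.5°C/km

Γ = −ΔT/Δz = (14.7 − 8.05) / (4400 − 2500) m
  = 6.65°C / 1.9 km = 3.5°C/km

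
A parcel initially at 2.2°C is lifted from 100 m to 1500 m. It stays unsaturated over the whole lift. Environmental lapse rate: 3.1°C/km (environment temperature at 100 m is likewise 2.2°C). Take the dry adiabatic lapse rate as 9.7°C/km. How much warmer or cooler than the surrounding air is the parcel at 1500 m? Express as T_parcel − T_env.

Parcel:
  From 100 m to 1500 m (dry): cools by 9.7 × 1.4 = 13.58°C, giving -11.38°C.
Environment:
  From 100 m to 1500 m (environment): cools by 3.1 × 1.4 = 4.34°C, giving -2.14°C.
T_parcel − T_env = -11.38 − (-2.14) = -9.24°C

-9.24°C (parcel cooler than environment)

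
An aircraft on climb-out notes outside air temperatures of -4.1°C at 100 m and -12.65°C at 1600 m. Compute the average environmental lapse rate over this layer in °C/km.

Γ = −ΔT/Δz = (-4.1 − (-12.65)) / (1600 − 100) m
  = 8.55°C / 1.5 km = 5.7°C/km

5.7°C/km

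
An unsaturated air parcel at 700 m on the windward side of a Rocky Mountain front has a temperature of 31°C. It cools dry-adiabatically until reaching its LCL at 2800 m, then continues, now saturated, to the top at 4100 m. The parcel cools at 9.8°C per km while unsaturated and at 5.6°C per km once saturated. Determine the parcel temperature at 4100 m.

3.14°C

700 → 2800 m (dry, 9.8°C/km): ΔT = -9.8 × 2.1 = -20.58°C → T = 10.42°C
2800 → 4100 m (saturated, 5.6°C/km): ΔT = -5.6 × 1.3 = -7.28°C → T = 3.14°C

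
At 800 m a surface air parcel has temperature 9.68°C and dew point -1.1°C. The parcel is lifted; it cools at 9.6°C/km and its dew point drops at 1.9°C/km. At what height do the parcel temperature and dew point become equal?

T and T_d converge at 9.6 − 1.9 = 7.7°C per km
Height above start = (9.68 − (-1.1)) / 7.7 = 1.4 km
LCL altitude = 800 m + 1400 m = 2200 m

2200 m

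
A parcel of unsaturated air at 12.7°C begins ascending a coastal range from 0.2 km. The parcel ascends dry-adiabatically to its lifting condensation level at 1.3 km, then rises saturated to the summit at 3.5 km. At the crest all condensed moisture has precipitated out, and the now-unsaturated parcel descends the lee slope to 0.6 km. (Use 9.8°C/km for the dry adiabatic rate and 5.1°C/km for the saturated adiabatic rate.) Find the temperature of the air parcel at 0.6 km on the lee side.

Dry to 1300 m: -9.8 × 1.1 km = -10.78°C, so T = 1.92°C.
Saturated to 3500 m: -5.1 × 2.2 km = -11.22°C, so T = -9.3°C.
Dry descent to 600 m: +9.8 × 2.9 km = +28.42°C, so T = 19.12°C.

19.12°C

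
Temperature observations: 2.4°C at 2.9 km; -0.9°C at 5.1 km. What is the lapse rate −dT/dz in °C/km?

1.5°C/km

Γ = −ΔT/Δz = (2.4 − (-0.9)) / (5100 − 2900) m
  = 3.3°C / 2.2 km = 1.5°C/km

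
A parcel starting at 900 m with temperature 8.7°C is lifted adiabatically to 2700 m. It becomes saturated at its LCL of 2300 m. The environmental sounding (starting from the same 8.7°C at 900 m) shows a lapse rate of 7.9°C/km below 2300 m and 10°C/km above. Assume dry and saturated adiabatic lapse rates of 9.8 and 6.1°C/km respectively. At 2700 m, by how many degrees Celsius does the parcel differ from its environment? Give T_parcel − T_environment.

Parcel:
  From 900 m to 2300 m (dry): cools by 9.8 × 1.4 = 13.72°C, giving -5.02°C.
  From 2300 m to 2700 m (saturated): cools by 6.1 × 0.4 = 2.44°C, giving -7.46°C.
Environment:
  From 900 m to 2300 m (environment, lower layer): cools by 7.9 × 1.4 = 11.06°C, giving -2.36°C.
  From 2300 m to 2700 m (environment, upper layer): cools by 10 × 0.4 = 4°C, giving -6.36°C.
T_parcel − T_env = -7.46 − (-6.36) = -1.1°C

-1.1°C (parcel cooler than environment)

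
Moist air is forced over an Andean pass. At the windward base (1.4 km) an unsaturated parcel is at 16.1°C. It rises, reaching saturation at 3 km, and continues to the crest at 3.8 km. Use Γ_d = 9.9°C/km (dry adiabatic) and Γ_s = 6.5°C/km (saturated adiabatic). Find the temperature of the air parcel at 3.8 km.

From 1400 m to 3000 m (dry): cools by 9.9 × 1.6 = 15.84°C, giving 0.26°C.
From 3000 m to 3800 m (saturated): cools by 6.5 × 0.8 = 5.2°C, giving -4.94°C.

-4.94°C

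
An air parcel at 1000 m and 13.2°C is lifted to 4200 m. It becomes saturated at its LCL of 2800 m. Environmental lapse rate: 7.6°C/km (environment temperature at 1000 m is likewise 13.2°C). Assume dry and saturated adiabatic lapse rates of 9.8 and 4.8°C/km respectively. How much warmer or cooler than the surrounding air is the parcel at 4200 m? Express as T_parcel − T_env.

-0.04°C (parcel cooler than environment)

Parcel:
  From 1000 m to 2800 m (dry): cools by 9.8 × 1.8 = 17.64°C, giving -4.44°C.
  From 2800 m to 4200 m (saturated): cools by 4.8 × 1.4 = 6.72°C, giving -11.16°C.
Environment:
  From 1000 m to 4200 m (environment): cools by 7.6 × 3.2 = 24.32°C, giving -11.12°C.
T_parcel − T_env = -11.16 − (-11.12) = -0.04°C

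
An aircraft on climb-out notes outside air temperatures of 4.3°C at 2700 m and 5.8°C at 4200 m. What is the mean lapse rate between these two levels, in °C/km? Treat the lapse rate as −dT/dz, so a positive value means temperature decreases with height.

Γ = −ΔT/Δz = (4.3 − 5.8) / (4200 − 2700) m
  = -1.5°C / 1.5 km = -1°C/km

-1°C/km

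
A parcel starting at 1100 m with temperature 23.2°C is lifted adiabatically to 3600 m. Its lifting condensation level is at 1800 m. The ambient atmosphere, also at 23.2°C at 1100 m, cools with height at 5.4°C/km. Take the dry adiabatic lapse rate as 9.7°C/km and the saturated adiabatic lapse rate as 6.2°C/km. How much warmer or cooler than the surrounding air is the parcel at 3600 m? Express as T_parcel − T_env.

Parcel:
  1100 → 1800 m (dry, 9.7°C/km): ΔT = -9.7 × 0.7 = -6.79°C → T = 16.41°C
  1800 → 3600 m (saturated, 6.2°C/km): ΔT = -6.2 × 1.8 = -11.16°C → T = 5.25°C
Environment:
  1100 → 3600 m (environment, 5.4°C/km): ΔT = -5.4 × 2.5 = -13.5°C → T = 9.7°C
T_parcel − T_env = 5.25 − 9.7 = -4.45°C

-4.45°C (parcel cooler than environment)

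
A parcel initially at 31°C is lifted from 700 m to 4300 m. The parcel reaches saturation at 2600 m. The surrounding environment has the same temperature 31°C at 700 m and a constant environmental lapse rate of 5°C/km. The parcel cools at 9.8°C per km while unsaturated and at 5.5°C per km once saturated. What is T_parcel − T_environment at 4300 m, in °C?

-9.97°C (parcel cooler than environment)

Parcel:
  700 → 2600 m (dry, 9.8°C/km): ΔT = -9.8 × 1.9 = -18.62°C → T = 12.38°C
  2600 → 4300 m (saturated, 5.5°C/km): ΔT = -5.5 × 1.7 = -9.35°C → T = 3.03°C
Environment:
  700 → 4300 m (environment, 5°C/km): ΔT = -5 × 3.6 = -18°C → T = 13°C
T_parcel − T_env = 3.03 − 13 = -9.97°C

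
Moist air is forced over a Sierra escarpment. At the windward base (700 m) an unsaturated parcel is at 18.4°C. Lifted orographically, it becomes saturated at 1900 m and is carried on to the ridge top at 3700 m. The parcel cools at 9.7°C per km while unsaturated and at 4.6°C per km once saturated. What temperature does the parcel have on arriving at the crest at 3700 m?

-1.52°C

700–1900 m, dry: Δz = 1.2 km ⇒ ΔT = -11.64°C; T = 6.76°C
1900–3700 m, saturated: Δz = 1.8 km ⇒ ΔT = -8.28°C; T = -1.52°C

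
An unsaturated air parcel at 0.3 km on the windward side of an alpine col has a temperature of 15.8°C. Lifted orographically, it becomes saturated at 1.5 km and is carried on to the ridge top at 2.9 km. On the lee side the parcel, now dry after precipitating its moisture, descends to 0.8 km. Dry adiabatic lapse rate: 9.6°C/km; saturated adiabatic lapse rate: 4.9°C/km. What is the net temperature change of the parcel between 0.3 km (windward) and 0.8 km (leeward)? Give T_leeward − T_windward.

300 → 1500 m (dry, 9.6°C/km): ΔT = -9.6 × 1.2 = -11.52°C → T = 4.28°C
1500 → 2900 m (saturated, 4.9°C/km): ΔT = -4.9 × 1.4 = -6.86°C → T = -2.58°C
2900 → 800 m (dry descent, 9.6°C/km): ΔT = +9.6 × 2.1 = +20.16°C → T = 17.58°C
Net change vs windward start: 17.58 − 15.8 = +1.78°C

+1.78°C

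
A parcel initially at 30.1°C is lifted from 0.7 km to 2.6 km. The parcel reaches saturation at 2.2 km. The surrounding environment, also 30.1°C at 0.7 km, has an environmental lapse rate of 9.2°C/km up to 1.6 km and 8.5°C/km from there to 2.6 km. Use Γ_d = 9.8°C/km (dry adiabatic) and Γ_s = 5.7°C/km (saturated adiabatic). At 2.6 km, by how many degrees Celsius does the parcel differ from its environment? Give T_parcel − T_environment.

-0.2°C (parcel cooler than environment)

Parcel:
  Dry to 2200 m: -9.8 × 1.5 km = -14.7°C, so T = 15.4°C.
  Saturated to 2600 m: -5.7 × 0.4 km = -2.28°C, so T = 13.12°C.
Environment:
  Environment, lower layer to 1600 m: -9.2 × 0.9 km = -8.28°C, so T = 21.82°C.
  Environment, upper layer to 2600 m: -8.5 × 1 km = -8.5°C, so T = 13.32°C.
T_parcel − T_env = 13.12 − 13.32 = -0.2°C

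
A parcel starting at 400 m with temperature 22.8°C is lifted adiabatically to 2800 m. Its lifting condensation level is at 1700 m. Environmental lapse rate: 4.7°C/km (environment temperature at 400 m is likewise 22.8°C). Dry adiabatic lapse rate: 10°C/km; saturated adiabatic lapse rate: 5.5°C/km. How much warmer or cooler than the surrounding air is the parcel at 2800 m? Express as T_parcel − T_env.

Parcel:
  From 400 m to 1700 m (dry): cools by 10 × 1.3 = 13°C, giving 9.8°C.
  From 1700 m to 2800 m (saturated): cools by 5.5 × 1.1 = 6.05°C, giving 3.75°C.
Environment:
  From 400 m to 2800 m (environment): cools by 4.7 × 2.4 = 11.28°C, giving 11.52°C.
T_parcel − T_env = 3.75 − 11.52 = -7.77°C

-7.77°C (parcel cooler than environment)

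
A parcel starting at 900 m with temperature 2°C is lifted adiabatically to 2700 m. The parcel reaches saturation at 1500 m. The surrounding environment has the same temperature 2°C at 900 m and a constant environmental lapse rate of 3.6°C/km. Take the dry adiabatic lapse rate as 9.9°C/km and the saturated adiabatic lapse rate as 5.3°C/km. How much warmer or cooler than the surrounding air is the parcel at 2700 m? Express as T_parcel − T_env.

Parcel:
  900–1500 m, dry: Δz = 0.6 km ⇒ ΔT = -5.94°C; T = -3.94°C
  1500–2700 m, saturated: Δz = 1.2 km ⇒ ΔT = -6.36°C; T = -10.3°C
Environment:
  900–2700 m, environment: Δz = 1.8 km ⇒ ΔT = -6.48°C; T = -4.48°C
T_parcel − T_env = -10.3 − (-4.48) = -5.82°C

-5.82°C (parcel cooler than environment)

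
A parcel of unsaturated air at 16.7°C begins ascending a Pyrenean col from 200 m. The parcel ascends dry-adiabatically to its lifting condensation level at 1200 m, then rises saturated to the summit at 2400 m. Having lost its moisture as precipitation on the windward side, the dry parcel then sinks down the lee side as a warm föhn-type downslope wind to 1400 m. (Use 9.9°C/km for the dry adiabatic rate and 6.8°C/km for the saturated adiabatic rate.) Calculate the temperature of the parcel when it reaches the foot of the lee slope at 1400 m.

200–1200 m, dry: Δz = 1 km ⇒ ΔT = -9.9°C; T = 6.8°C
1200–2400 m, saturated: Δz = 1.2 km ⇒ ΔT = -8.16°C; T = -1.36°C
2400–1400 m, dry descent: Δz = 1 km ⇒ ΔT = +9.9°C; T = 8.54°C

8.54°C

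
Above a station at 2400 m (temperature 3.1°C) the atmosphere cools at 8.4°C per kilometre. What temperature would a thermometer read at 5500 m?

-22.94°C

Environmental to 5500 m: -8.4 × 3.1 km = -26.04°C, so T = -22.94°C.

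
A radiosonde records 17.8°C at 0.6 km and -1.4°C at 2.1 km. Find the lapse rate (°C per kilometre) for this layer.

Γ = −ΔT/Δz = (17.8 − (-1.4)) / (2100 − 600) m
  = 19.2°C / 1.5 km = 12.8°C/km

12.8°C/km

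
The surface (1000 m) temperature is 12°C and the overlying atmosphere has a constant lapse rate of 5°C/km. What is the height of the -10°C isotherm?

Height above start = (12 − (-10)) / 5 = 4.4 km
Altitude = 1000 m + 4400 m = 5400 m

5400 m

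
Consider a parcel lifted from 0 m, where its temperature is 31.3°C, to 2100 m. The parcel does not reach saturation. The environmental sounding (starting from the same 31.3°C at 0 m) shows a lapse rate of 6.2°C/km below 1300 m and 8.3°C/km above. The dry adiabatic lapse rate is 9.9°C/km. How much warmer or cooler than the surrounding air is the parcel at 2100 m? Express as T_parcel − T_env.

-6.09°C (parcel cooler than environment)

Parcel:
  From 0 m to 2100 m (dry): cools by 9.9 × 2.1 = 20.79°C, giving 10.51°C.
Environment:
  From 0 m to 1300 m (environment, lower layer): cools by 6.2 × 1.3 = 8.06°C, giving 23.24°C.
  From 1300 m to 2100 m (environment, upper layer): cools by 8.3 × 0.8 = 6.64°C, giving 16.6°C.
T_parcel − T_env = 10.51 − 16.6 = -6.09°C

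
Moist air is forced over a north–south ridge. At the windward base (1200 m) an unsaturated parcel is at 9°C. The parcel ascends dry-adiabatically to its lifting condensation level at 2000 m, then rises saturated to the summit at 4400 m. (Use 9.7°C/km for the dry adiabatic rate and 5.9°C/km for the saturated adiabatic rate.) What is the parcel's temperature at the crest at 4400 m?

-12.92°C

1200–2000 m, dry: Δz = 0.8 km ⇒ ΔT = -7.76°C; T = 1.24°C
2000–4400 m, saturated: Δz = 2.4 km ⇒ ΔT = -14.16°C; T = -12.92°C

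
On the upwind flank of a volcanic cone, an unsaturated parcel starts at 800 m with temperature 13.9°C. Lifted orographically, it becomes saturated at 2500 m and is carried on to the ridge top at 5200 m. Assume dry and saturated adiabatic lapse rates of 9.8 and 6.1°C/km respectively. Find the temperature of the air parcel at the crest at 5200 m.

-19.23°C

From 800 m to 2500 m (dry): cools by 9.8 × 1.7 = 16.66°C, giving -2.76°C.
From 2500 m to 5200 m (saturated): cools by 6.1 × 2.7 = 16.47°C, giving -19.23°C.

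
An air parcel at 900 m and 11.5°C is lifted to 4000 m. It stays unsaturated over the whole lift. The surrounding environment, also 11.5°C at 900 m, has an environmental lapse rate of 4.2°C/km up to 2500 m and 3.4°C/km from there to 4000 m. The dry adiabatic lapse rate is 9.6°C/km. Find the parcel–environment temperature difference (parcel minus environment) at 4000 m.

Parcel:
  From 900 m to 4000 m (dry): cools by 9.6 × 3.1 = 29.76°C, giving -18.26°C.
Environment:
  From 900 m to 2500 m (environment, lower layer): cools by 4.2 × 1.6 = 6.72°C, giving 4.78°C.
  From 2500 m to 4000 m (environment, upper layer): cools by 3.4 × 1.5 = 5.1°C, giving -0.32°C.
T_parcel − T_env = -18.26 − (-0.32) = -17.94°C

-17.94°C (parcel cooler than environment)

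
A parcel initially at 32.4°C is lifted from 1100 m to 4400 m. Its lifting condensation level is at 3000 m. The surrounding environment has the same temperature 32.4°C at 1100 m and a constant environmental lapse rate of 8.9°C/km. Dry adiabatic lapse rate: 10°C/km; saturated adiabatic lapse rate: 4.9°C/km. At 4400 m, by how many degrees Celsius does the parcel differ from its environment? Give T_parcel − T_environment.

Parcel:
  Dry to 3000 m: -10 × 1.9 km = -19°C, so T = 13.4°C.
  Saturated to 4400 m: -4.9 × 1.4 km = -6.86°C, so T = 6.54°C.
Environment:
  Environment to 4400 m: -8.9 × 3.3 km = -29.37°C, so T = 3.03°C.
T_parcel − T_env = 6.54 − 3.03 = +3.51°C

+3.51°C (parcel warmer than environment)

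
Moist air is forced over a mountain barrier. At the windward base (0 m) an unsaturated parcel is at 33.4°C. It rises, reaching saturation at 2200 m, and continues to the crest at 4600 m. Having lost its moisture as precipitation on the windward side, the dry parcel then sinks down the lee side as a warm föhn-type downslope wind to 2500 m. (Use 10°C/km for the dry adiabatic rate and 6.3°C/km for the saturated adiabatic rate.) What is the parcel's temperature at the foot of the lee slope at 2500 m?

Dry to 2200 m: -10 × 2.2 km = -22°C, so T = 11.4°C.
Saturated to 4600 m: -6.3 × 2.4 km = -15.12°C, so T = -3.72°C.
Dry descent to 2500 m: +10 × 2.1 km = +21°C, so T = 17.28°C.

17.28°C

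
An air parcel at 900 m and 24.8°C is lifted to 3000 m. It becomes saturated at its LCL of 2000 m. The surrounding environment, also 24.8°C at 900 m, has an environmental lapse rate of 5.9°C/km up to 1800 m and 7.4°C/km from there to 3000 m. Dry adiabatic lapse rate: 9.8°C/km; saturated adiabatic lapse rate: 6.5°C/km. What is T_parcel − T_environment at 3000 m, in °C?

-3.09°C (parcel cooler than environment)

Parcel:
  900 → 2000 m (dry, 9.8°C/km): ΔT = -9.8 × 1.1 = -10.78°C → T = 14.02°C
  2000 → 3000 m (saturated, 6.5°C/km): ΔT = -6.5 × 1 = -6.5°C → T = 7.52°C
Environment:
  900 → 1800 m (environment, lower layer, 5.9°C/km): ΔT = -5.9 × 0.9 = -5.31°C → T = 19.49°C
  1800 → 3000 m (environment, upper layer, 7.4°C/km): ΔT = -7.4 × 1.2 = -8.88°C → T = 10.61°C
T_parcel − T_env = 7.52 − 10.61 = -3.09°C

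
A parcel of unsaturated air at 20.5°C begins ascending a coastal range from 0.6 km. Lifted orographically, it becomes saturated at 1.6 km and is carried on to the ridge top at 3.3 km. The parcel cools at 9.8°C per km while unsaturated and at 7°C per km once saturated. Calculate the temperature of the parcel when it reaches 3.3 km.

600 → 1600 m (dry, 9.8°C/km): ΔT = -9.8 × 1 = -9.8°C → T = 10.7°C
1600 → 3300 m (saturated, 7°C/km): ΔT = -7 × 1.7 = -11.9°C → T = -1.2°C

-1.2°C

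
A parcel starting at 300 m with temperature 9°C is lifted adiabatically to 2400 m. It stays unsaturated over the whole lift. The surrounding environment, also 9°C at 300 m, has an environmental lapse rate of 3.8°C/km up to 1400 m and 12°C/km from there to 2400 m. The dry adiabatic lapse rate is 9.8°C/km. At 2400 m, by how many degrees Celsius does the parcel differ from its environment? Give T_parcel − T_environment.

-4.4°C (parcel cooler than environment)

Parcel:
  300–2400 m, dry: Δz = 2.1 km ⇒ ΔT = -20.58°C; T = -11.58°C
Environment:
  300–1400 m, environment, lower layer: Δz = 1.1 km ⇒ ΔT = -4.18°C; T = 4.82°C
  1400–2400 m, environment, upper layer: Δz = 1 km ⇒ ΔT = -12°C; T = -7.18°C
T_parcel − T_env = -11.58 − (-7.18) = -4.4°C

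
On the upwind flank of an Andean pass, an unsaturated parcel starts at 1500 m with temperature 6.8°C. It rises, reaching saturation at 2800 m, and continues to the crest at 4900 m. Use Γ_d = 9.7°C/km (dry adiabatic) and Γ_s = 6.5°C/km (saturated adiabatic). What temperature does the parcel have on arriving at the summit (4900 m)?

1500–2800 m, dry: Δz = 1.3 km ⇒ ΔT = -12.61°C; T = -5.81°C
2800–4900 m, saturated: Δz = 2.1 km ⇒ ΔT = -13.65°C; T = -19.46°C

-19.46°C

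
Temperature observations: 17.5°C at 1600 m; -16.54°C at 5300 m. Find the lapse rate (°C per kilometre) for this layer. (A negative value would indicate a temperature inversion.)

Γ = −ΔT/Δz = (17.5 − (-16.54)) / (5300 − 1600) m
  = 34.04°C / 3.7 km = 9.2°C/km

9.2°C/km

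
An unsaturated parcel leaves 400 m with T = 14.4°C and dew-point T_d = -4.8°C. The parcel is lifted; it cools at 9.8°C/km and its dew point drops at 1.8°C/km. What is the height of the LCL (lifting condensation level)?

T and T_d converge at 9.8 − 1.8 = 8°C per km
Height above start = (14.4 − (-4.8)) / 8 = 2.4 km
LCL altitude = 400 m + 2400 m = 2800 m

2800 m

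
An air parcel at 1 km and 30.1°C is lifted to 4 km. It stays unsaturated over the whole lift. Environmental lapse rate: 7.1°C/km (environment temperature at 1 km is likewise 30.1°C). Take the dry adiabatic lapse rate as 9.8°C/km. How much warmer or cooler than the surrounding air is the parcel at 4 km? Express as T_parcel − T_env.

Parcel:
  Dry to 4000 m: -9.8 × 3 km = -29.4°C, so T = 0.7°C.
Environment:
  Environment to 4000 m: -7.1 × 3 km = -21.3°C, so T = 8.8°C.
T_parcel − T_env = 0.7 − 8.8 = -8.1°C

-8.1°C (parcel cooler than environment)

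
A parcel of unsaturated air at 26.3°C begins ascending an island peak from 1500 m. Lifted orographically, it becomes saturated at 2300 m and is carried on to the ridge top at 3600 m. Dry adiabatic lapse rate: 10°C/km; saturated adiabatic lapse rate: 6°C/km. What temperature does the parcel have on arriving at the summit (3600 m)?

10.5°C

1500 → 2300 m (dry, 10°C/km): ΔT = -10 × 0.8 = -8°C → T = 18.3°C
2300 → 3600 m (saturated, 6°C/km): ΔT = -6 × 1.3 = -7.8°C → T = 10.5°C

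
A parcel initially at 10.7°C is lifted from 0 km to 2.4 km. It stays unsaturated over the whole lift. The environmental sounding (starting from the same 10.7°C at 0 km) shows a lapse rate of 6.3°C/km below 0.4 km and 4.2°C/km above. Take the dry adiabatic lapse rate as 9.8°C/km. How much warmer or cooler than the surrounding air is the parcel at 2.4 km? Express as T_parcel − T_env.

Parcel:
  Dry to 2400 m: -9.8 × 2.4 km = -23.52°C, so T = -12.82°C.
Environment:
  Environment, lower layer to 400 m: -6.3 × 0.4 km = -2.52°C, so T = 8.18°C.
  Environment, upper layer to 2400 m: -4.2 × 2 km = -8.4°C, so T = -0.22°C.
T_parcel − T_env = -12.82 − (-0.22) = -12.6°C

-12.6°C (parcel cooler than environment)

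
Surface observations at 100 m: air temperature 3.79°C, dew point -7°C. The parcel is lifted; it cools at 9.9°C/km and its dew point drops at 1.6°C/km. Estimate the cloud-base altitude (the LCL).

T and T_d converge at 9.9 − 1.6 = 8.3°C per km
Height above start = (3.79 − (-7)) / 8.3 = 1.3 km
LCL altitude = 100 m + 1300 m = 1400 m

1400 m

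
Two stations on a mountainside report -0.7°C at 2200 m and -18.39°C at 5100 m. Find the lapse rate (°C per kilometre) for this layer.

Γ = −ΔT/Δz = (-0.7 − (-18.39)) / (5100 − 2200) m
  = 17.69°C / 2.9 km = 6.1°C/km

6.1°C/km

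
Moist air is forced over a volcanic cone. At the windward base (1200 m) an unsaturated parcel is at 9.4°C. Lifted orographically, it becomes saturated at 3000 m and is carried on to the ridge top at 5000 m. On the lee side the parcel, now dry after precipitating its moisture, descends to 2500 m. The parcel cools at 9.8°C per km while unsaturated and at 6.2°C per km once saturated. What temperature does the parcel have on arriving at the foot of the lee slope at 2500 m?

3.86°C

1200–3000 m, dry: Δz = 1.8 km ⇒ ΔT = -17.64°C; T = -8.24°C
3000–5000 m, saturated: Δz = 2 km ⇒ ΔT = -12.4°C; T = -20.64°C
5000–2500 m, dry descent: Δz = 2.5 km ⇒ ΔT = +24.5°C; T = 3.86°C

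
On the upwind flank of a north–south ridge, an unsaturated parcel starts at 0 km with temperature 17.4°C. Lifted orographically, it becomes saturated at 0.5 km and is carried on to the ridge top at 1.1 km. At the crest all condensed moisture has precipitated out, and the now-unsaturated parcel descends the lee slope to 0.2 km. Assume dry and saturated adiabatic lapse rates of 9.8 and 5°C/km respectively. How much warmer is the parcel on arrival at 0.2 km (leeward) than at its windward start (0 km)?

0 → 500 m (dry, 9.8°C/km): ΔT = -9.8 × 0.5 = -4.9°C → T = 12.5°C
500 → 1100 m (saturated, 5°C/km): ΔT = -5 × 0.6 = -3°C → T = 9.5°C
1100 → 200 m (dry descent, 9.8°C/km): ΔT = +9.8 × 0.9 = +8.82°C → T = 18.32°C
Net change vs windward start: 18.32 − 17.4 = +0.92°C

+0.92°C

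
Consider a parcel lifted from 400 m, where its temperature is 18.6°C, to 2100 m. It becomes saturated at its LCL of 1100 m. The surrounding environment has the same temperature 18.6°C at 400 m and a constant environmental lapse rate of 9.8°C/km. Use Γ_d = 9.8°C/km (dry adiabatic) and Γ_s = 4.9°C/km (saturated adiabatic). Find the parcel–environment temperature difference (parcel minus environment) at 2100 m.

+4.9°C (parcel warmer than environment)

Parcel:
  From 400 m to 1100 m (dry): cools by 9.8 × 0.7 = 6.86°C, giving 11.74°C.
  From 1100 m to 2100 m (saturated): cools by 4.9 × 1 = 4.9°C, giving 6.84°C.
Environment:
  From 400 m to 2100 m (environment): cools by 9.8 × 1.7 = 16.66°C, giving 1.94°C.
T_parcel − T_env = 6.84 − 1.94 = +4.9°C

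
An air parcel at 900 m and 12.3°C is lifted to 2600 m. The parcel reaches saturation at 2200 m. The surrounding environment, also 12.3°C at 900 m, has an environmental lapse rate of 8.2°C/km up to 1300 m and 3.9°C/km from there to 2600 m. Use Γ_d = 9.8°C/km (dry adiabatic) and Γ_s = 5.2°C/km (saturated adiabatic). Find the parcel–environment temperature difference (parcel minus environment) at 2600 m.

Parcel:
  900–2200 m, dry: Δz = 1.3 km ⇒ ΔT = -12.74°C; T = -0.44°C
  2200–2600 m, saturated: Δz = 0.4 km ⇒ ΔT = -2.08°C; T = -2.52°C
Environment:
  900–1300 m, environment, lower layer: Δz = 0.4 km ⇒ ΔT = -3.28°C; T = 9.02°C
  1300–2600 m, environment, upper layer: Δz = 1.3 km ⇒ ΔT = -5.07°C; T = 3.95°C
T_parcel − T_env = -2.52 − 3.95 = -6.47°C

-6.47°C (parcel cooler than environment)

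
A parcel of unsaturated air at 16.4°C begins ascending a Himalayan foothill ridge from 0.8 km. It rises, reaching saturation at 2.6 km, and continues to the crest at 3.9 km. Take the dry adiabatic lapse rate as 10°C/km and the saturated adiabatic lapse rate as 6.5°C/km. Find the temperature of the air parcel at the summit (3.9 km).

-10.05°C

800 → 2600 m (dry, 10°C/km): ΔT = -10 × 1.8 = -18°C → T = -1.6°C
2600 → 3900 m (saturated, 6.5°C/km): ΔT = -6.5 × 1.3 = -8.45°C → T = -10.05°C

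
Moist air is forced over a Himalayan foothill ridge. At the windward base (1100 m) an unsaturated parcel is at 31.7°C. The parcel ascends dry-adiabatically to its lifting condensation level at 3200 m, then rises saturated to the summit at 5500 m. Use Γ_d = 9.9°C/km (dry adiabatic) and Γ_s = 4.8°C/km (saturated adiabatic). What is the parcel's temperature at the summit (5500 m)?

-0.13°C

1100 → 3200 m (dry, 9.9°C/km): ΔT = -9.9 × 2.1 = -20.79°C → T = 10.91°C
3200 → 5500 m (saturated, 4.8°C/km): ΔT = -4.8 × 2.3 = -11.04°C → T = -0.13°C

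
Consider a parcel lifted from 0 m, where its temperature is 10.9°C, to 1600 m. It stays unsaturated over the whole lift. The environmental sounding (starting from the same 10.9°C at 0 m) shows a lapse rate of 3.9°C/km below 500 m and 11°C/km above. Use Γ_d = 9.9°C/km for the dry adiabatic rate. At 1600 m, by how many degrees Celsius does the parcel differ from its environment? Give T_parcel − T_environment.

-1.79°C (parcel cooler than environment)

Parcel:
  Dry to 1600 m: -9.9 × 1.6 km = -15.84°C, so T = -4.94°C.
Environment:
  Environment, lower layer to 500 m: -3.9 × 0.5 km = -1.95°C, so T = 8.95°C.
  Environment, upper layer to 1600 m: -11 × 1.1 km = -12.1°C, so T = -3.15°C.
T_parcel − T_env = -4.94 − (-3.15) = -1.79°C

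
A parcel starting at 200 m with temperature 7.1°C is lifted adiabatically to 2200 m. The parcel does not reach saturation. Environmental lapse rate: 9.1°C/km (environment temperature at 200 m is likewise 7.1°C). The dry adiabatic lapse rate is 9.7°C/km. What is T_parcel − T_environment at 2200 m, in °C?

-1.2°C (parcel cooler than environment)

Parcel:
  Dry to 2200 m: -9.7 × 2 km = -19.4°C, so T = -12.3°C.
Environment:
  Environment to 2200 m: -9.1 × 2 km = -18.2°C, so T = -11.1°C.
T_parcel − T_env = -12.3 − (-11.1) = -1.2°C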